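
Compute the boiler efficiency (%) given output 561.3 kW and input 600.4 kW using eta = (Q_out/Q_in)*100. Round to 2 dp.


eta = (561.3/600.4)*100 = 93.49 %

93.49 %


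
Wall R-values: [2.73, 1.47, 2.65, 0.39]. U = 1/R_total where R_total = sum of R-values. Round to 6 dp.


R_total = 2.73 + 1.47 + 2.65 + 0.39 = 7.24
U = 1/7.24 = 0.138122

0.138122


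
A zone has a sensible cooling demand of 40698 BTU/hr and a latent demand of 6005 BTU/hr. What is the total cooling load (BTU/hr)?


Qt = 40698 + 6005 = 46703 BTU/hr

46703 BTU/hr


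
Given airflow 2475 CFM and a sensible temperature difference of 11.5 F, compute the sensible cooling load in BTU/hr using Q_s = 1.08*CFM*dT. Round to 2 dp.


Q = 1.08 * 2475 * 11.5 = 30739.50 BTU/hr

30739.50 BTU/hr


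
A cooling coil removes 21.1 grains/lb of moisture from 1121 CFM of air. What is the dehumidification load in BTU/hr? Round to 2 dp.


Q = 0.68 * 1121 * 21.1 = 16084.11 BTU/hr

16084.11 BTU/hr


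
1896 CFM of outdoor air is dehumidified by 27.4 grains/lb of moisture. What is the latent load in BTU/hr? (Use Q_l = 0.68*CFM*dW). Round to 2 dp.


Q = 0.68 * 1896 * 27.4 = 35326.27 BTU/hr

35326.27 BTU/hr


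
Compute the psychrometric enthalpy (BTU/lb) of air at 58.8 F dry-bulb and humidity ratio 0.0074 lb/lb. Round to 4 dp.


h = 0.24*58.8 + 0.0074*(1061+0.444*58.8) = 22.1566 BTU/lb

22.1566 BTU/lb


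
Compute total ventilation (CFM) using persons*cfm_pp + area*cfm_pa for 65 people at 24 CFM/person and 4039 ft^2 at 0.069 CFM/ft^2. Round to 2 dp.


Total = 65*24 + 4039*0.069 = 1838.69 CFM

1838.69 CFM


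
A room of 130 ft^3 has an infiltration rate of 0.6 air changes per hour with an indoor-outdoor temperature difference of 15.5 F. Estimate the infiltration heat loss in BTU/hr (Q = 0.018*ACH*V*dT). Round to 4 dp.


Q = 0.018 * 0.6 * 130 * 15.5 = 21.7620 BTU/hr

21.7620 BTU/hr


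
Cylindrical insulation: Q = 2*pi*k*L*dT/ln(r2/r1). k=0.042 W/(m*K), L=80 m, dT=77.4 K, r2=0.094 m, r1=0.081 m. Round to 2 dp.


Q = 2*pi*0.042*80*77.4/ln(0.094/0.081) = 10978.02 W

10978.02 W


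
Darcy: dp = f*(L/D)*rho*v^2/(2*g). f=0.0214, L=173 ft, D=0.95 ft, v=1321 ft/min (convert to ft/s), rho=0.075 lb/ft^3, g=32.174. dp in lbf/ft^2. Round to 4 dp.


v_fps = 1321/60 = 22.0167 ft/s
dp = 0.0214*(173/0.95)*0.075*22.0167^2/(2*32.174) = 2.2017 lbf/ft^2

2.2017 lbf/ft^2


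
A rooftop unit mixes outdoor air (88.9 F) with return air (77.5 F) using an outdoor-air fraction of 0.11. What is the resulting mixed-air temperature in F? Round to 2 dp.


T_mix = 0.11*88.9 + 0.89*77.5 = 78.75 F

78.75 F


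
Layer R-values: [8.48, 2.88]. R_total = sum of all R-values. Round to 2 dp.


R_total = 8.48 + 2.88 = 11.36

11.36


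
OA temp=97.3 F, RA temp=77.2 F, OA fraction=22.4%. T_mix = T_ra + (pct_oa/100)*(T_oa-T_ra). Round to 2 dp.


T_mix = 77.2 + (22.4/100)*(97.3-77.2) = 81.70 F

81.70 F


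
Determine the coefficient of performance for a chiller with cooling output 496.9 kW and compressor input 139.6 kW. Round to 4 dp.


COP = 496.9 / 139.6 = 3.5595

3.5595


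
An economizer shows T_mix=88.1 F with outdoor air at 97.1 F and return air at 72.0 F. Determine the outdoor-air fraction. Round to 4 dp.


frac = (88.1 - 72.0) / (97.1 - 72.0) = 0.6414

0.6414


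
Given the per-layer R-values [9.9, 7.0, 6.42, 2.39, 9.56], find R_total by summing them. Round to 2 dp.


R_total = 9.9 + 7.0 + 6.42 + 2.39 + 9.56 = 35.27

35.27


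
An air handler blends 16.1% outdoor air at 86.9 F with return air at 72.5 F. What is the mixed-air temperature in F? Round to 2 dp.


T_mix = 72.5 + (16.1/100)*(86.9-72.5) = 74.82 F

74.82 F


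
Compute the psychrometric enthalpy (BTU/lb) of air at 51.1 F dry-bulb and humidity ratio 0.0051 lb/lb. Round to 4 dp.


h = 0.24*51.1 + 0.0051*(1061+0.444*51.1) = 17.7908 BTU/lb

17.7908 BTU/lb


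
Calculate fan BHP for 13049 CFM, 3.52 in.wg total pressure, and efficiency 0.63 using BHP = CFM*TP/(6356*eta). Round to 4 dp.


BHP = 13049 * 3.52 / (6356 * 0.63) = 11.4708 hp

11.4708 hp


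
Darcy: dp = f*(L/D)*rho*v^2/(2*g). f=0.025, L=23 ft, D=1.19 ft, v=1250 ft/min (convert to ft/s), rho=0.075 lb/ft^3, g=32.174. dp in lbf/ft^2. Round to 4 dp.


v_fps = 1250/60 = 20.8333 ft/s
dp = 0.025*(23/1.19)*0.075*20.8333^2/(2*32.174) = 0.2444 lbf/ft^2

0.2444 lbf/ft^2


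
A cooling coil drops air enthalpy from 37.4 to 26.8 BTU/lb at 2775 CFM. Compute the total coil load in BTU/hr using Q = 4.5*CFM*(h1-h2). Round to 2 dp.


Q = 4.5 * 2775 * (37.4 - 26.8) = 132367.50 BTU/hr

132367.50 BTU/hr


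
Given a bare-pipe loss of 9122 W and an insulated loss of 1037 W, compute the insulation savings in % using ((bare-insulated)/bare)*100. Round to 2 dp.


Savings = ((9122-1037)/9122)*100 = 88.63 %

88.63 %


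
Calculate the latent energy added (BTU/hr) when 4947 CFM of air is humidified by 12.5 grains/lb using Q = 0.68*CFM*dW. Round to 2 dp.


Q = 0.68 * 4947 * 12.5 = 42049.50 BTU/hr

42049.50 BTU/hr


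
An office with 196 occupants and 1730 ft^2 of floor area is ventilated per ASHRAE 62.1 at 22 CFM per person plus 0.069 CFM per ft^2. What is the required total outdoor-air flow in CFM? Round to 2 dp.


Total = 196*22 + 1730*0.069 = 4431.37 CFM

4431.37 CFM


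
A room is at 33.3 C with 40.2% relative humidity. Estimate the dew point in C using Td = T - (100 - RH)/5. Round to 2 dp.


Td = 33.3 - (100-40.2)/5 = 21.34 C

21.34 C


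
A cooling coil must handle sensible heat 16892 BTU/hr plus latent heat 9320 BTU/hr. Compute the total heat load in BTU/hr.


Qt = 16892 + 9320 = 26212 BTU/hr

26212 BTU/hr


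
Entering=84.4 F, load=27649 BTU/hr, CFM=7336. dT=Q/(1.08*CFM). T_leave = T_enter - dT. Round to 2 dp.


dT = 27649/(1.08*7336) = 3.4898
T_leave = 84.4 - 3.4898 = 80.91 F

80.91 F


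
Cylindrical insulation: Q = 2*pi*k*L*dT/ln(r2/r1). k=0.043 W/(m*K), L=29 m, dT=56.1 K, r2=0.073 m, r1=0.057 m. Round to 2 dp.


Q = 2*pi*0.043*29*56.1/ln(0.073/0.057) = 1776.62 W

1776.62 W


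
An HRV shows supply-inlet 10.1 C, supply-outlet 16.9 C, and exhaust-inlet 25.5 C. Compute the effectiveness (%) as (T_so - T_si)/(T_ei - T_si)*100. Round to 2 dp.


eff = (16.9-10.1)/(25.5-10.1)*100 = 44.16 %

44.16 %


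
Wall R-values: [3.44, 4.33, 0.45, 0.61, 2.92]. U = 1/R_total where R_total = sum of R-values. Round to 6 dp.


R_total = 3.44 + 4.33 + 0.45 + 0.61 + 2.92 = 11.75
U = 1/11.75 = 0.085106

0.085106


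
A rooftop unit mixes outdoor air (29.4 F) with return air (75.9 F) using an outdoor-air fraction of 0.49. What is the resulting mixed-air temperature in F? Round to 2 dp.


T_mix = 0.49*29.4 + 0.51*75.9 = 53.12 F

53.12 F


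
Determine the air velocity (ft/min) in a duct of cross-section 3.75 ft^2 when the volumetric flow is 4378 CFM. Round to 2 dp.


V = 4378 / 3.75 = 1167.47 ft/min

1167.47 ft/min


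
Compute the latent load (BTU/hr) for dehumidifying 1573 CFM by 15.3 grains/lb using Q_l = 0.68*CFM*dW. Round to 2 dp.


Q = 0.68 * 1573 * 15.3 = 16365.49 BTU/hr

16365.49 BTU/hr


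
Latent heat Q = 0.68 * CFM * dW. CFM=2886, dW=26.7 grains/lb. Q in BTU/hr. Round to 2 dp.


Q = 0.68 * 2886 * 26.7 = 52398.22 BTU/hr

52398.22 BTU/hr


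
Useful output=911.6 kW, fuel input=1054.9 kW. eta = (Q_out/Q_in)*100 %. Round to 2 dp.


eta = (911.6/1054.9)*100 = 86.42 %

86.42 %


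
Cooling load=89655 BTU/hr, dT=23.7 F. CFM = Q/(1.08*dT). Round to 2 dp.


CFM = 89655 / (1.08 * 23.7) = 3502.70

3502.70 CFM


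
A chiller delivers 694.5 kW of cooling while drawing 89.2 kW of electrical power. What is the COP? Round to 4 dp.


COP = 694.5 / 89.2 = 7.7859

7.7859


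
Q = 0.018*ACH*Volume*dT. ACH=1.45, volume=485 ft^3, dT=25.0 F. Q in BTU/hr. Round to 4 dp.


Q = 0.018 * 1.45 * 485 * 25.0 = 316.4625 BTU/hr

316.4625 BTU/hr


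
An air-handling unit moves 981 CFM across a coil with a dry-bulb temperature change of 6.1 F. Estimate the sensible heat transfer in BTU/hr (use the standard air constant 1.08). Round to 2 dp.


Q = 1.08 * 981 * 6.1 = 6462.83 BTU/hr

6462.83 BTU/hr


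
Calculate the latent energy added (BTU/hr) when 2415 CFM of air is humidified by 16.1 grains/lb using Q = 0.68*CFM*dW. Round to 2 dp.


Q = 0.68 * 2415 * 16.1 = 26439.42 BTU/hr

26439.42 BTU/hr


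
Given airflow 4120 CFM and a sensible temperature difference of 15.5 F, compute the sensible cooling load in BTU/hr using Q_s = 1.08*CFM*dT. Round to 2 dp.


Q = 1.08 * 4120 * 15.5 = 68968.80 BTU/hr

68968.80 BTU/hr


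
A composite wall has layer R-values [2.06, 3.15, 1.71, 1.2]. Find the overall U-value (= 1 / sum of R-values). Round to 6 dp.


R_total = 2.06 + 3.15 + 1.71 + 1.2 = 8.12
U = 1/8.12 = 0.123153

0.123153


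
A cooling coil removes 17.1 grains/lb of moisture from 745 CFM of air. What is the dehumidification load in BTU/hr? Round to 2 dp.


Q = 0.68 * 745 * 17.1 = 8662.86 BTU/hr

8662.86 BTU/hr


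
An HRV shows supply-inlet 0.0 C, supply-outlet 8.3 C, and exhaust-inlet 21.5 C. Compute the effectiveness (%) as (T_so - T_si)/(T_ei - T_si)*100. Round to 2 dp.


eff = (8.3-0.0)/(21.5-0.0)*100 = 38.60 %

38.60 %


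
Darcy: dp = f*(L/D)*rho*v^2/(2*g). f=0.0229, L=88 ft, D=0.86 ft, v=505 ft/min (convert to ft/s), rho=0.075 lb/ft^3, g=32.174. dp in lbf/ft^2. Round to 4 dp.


v_fps = 505/60 = 8.4167 ft/s
dp = 0.0229*(88/0.86)*0.075*8.4167^2/(2*32.174) = 0.1935 lbf/ft^2

0.1935 lbf/ft^2


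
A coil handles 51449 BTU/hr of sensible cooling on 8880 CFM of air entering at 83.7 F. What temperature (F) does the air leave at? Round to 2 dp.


dT = 51449/(1.08*8880) = 5.3646
T_leave = 83.7 - 5.3646 = 78.34 F

78.34 F


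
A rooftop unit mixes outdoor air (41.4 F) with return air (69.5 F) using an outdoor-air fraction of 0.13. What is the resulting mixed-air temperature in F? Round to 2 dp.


T_mix = 0.13*41.4 + 0.87*69.5 = 65.85 F

65.85 F


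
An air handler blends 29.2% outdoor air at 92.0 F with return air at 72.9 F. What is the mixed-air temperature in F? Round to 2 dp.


T_mix = 72.9 + (29.2/100)*(92.0-72.9) = 78.48 F

78.48 F


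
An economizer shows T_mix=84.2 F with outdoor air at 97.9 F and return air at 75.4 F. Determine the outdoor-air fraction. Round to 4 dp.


frac = (84.2 - 75.4) / (97.9 - 75.4) = 0.3911

0.3911


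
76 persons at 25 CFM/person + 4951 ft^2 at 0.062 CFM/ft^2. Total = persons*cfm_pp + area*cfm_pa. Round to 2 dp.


Total = 76*25 + 4951*0.062 = 2206.96 CFM

2206.96 CFM


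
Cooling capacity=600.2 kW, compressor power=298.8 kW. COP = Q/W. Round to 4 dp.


COP = 600.2 / 298.8 = 2.0087

2.0087


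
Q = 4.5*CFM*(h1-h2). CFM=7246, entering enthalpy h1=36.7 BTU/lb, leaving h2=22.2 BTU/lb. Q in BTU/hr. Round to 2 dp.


Q = 4.5 * 7246 * (36.7 - 22.2) = 472801.50 BTU/hr

472801.50 BTU/hr


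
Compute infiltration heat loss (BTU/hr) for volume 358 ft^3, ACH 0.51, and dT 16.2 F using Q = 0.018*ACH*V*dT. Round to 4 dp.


Q = 0.018 * 0.51 * 358 * 16.2 = 53.2403 BTU/hr

53.2403 BTU/hr


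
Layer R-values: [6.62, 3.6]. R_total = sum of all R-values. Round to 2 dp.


R_total = 6.62 + 3.6 = 10.22

10.22


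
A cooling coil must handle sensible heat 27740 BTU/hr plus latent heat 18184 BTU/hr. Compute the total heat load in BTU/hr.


Qt = 27740 + 18184 = 45924 BTU/hr

45924 BTU/hr


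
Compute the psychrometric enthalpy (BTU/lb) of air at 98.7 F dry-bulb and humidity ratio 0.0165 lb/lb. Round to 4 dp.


h = 0.24*98.7 + 0.0165*(1061+0.444*98.7) = 41.9176 BTU/lb

41.9176 BTU/lb


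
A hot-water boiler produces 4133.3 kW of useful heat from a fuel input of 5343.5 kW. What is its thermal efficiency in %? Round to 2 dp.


eta = (4133.3/5343.5)*100 = 77.35 %

77.35 %


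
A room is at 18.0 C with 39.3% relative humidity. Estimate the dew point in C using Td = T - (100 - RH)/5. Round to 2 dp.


Td = 18.0 - (100-39.3)/5 = 5.86 C

5.86 C


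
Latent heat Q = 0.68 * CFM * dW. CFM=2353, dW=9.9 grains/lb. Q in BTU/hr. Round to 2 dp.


Q = 0.68 * 2353 * 9.9 = 15840.40 BTU/hr

15840.40 BTU/hr


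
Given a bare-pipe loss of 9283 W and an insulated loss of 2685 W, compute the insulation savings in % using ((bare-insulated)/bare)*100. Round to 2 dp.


Savings = ((9283-2685)/9283)*100 = 71.08 %

71.08 %


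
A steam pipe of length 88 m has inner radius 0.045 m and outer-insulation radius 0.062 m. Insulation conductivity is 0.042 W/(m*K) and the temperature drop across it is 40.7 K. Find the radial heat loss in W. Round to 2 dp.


Q = 2*pi*0.042*88*40.7/ln(0.062/0.045) = 2949.28 W

2949.28 W


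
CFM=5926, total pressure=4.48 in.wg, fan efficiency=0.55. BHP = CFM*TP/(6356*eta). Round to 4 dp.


BHP = 5926 * 4.48 / (6356 * 0.55) = 7.5944 hp

7.5944 hp


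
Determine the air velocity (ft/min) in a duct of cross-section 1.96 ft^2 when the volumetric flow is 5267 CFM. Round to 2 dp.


V = 5267 / 1.96 = 2687.24 ft/min

2687.24 ft/min


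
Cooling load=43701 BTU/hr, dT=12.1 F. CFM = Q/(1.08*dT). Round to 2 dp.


CFM = 43701 / (1.08 * 12.1) = 3344.12

3344.12 CFM


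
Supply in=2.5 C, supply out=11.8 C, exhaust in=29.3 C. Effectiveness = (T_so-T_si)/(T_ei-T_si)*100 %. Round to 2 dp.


eff = (11.8-2.5)/(29.3-2.5)*100 = 34.70 %

34.70 %


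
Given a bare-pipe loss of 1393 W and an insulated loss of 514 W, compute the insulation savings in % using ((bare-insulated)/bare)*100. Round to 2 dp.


Savings = ((1393-514)/1393)*100 = 63.10 %

63.10 %


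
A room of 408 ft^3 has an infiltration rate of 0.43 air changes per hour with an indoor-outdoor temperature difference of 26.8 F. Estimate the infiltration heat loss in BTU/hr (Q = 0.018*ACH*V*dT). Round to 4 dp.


Q = 0.018 * 0.43 * 408 * 26.8 = 84.6323 BTU/hr

84.6323 BTU/hr


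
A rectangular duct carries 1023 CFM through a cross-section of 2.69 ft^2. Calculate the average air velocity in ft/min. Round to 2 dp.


V = 1023 / 2.69 = 380.30 ft/min

380.30 ft/min


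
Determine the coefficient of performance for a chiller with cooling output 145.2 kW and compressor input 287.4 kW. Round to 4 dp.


COP = 145.2 / 287.4 = 0.5052

0.5052


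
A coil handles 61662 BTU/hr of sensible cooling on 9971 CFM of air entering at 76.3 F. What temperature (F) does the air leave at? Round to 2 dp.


dT = 61662/(1.08*9971) = 5.7260
T_leave = 76.3 - 5.7260 = 70.57 F

70.57 F


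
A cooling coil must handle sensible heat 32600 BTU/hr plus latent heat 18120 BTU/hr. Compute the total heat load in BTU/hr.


Qt = 32600 + 18120 = 50720 BTU/hr

50720 BTU/hr


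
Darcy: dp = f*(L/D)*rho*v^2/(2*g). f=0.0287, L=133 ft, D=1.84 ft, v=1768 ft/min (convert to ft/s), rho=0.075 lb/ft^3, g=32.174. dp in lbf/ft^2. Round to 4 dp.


v_fps = 1768/60 = 29.4667 ft/s
dp = 0.0287*(133/1.84)*0.075*29.4667^2/(2*32.174) = 2.0994 lbf/ft^2

2.0994 lbf/ft^2


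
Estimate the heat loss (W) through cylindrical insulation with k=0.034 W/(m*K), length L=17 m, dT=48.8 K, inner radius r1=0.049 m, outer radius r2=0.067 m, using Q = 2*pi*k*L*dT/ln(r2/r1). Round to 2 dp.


Q = 2*pi*0.034*17*48.8/ln(0.067/0.049) = 566.45 W

566.45 W


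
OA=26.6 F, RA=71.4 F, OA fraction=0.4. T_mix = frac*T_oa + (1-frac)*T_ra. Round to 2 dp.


T_mix = 0.4*26.6 + 0.6*71.4 = 53.48 F

53.48 F


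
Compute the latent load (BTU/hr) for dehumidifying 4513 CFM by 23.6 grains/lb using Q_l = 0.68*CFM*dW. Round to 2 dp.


Q = 0.68 * 4513 * 23.6 = 72424.62 BTU/hr

72424.62 BTU/hr


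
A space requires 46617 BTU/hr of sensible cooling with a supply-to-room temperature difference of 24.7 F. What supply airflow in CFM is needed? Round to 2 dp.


CFM = 46617 / (1.08 * 24.7) = 1747.53

1747.53 CFM


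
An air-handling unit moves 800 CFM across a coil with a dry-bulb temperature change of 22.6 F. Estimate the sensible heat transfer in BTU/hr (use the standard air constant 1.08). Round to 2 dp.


Q = 1.08 * 800 * 22.6 = 19526.40 BTU/hr

19526.40 BTU/hr


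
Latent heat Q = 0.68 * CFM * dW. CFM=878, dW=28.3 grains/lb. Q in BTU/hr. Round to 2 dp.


Q = 0.68 * 878 * 28.3 = 16896.23 BTU/hr

16896.23 BTU/hr


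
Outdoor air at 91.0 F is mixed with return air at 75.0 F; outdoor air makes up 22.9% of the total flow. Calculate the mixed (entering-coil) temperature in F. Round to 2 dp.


T_mix = 75.0 + (22.9/100)*(91.0-75.0) = 78.66 F

78.66 F


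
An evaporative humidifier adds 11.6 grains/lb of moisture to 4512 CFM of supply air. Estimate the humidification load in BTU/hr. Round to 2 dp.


Q = 0.68 * 4512 * 11.6 = 35590.66 BTU/hr

35590.66 BTU/hr


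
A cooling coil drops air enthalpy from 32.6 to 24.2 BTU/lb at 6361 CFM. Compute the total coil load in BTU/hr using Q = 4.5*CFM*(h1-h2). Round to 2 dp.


Q = 4.5 * 6361 * (32.6 - 24.2) = 240445.80 BTU/hr

240445.80 BTU/hr


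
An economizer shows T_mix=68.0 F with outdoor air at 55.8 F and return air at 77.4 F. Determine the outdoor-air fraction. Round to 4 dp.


frac = (68.0 - 77.4) / (55.8 - 77.4) = 0.4352

0.4352


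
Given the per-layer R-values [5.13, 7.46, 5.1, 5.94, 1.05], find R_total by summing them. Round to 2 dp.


R_total = 5.13 + 7.46 + 5.1 + 5.94 + 1.05 = 24.68

24.68


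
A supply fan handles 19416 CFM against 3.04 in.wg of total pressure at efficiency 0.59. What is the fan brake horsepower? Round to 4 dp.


BHP = 19416 * 3.04 / (6356 * 0.59) = 15.7397 hp

15.7397 hp


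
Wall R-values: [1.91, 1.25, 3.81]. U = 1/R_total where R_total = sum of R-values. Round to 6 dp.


R_total = 1.91 + 1.25 + 3.81 = 6.97
U = 1/6.97 = 0.143472

0.143472


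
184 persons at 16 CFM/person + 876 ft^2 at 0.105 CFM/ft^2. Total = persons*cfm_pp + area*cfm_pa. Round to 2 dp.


Total = 184*16 + 876*0.105 = 3035.98 CFM

3035.98 CFM


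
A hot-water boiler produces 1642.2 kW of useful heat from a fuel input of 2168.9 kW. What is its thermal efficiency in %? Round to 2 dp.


eta = (1642.2/2168.9)*100 = 75.72 %

75.72 %


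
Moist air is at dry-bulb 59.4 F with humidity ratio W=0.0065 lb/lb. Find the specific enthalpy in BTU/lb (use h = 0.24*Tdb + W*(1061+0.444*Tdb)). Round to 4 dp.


h = 0.24*59.4 + 0.0065*(1061+0.444*59.4) = 21.3239 BTU/lb

21.3239 BTU/lb


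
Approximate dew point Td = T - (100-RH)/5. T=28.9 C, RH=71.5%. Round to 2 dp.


Td = 28.9 - (100-71.5)/5 = 23.20 C

23.20 C


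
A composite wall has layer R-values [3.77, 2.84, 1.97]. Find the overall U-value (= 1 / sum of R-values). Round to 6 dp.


R_total = 3.77 + 2.84 + 1.97 = 8.58
U = 1/8.58 = 0.116550

0.116550


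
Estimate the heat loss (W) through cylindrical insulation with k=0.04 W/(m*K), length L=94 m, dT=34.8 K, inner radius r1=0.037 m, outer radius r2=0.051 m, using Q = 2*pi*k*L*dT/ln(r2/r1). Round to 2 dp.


Q = 2*pi*0.04*94*34.8/ln(0.051/0.037) = 2561.93 W

2561.93 W


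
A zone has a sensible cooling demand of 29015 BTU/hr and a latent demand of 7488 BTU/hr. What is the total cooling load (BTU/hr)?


Qt = 29015 + 7488 = 36503 BTU/hr

36503 BTU/hr


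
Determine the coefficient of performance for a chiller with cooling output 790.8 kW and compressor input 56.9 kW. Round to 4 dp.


COP = 790.8 / 56.9 = 13.8981

13.8981


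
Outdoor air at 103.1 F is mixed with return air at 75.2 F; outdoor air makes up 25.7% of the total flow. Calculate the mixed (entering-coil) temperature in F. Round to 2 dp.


T_mix = 75.2 + (25.7/100)*(103.1-75.2) = 82.37 F

82.37 F


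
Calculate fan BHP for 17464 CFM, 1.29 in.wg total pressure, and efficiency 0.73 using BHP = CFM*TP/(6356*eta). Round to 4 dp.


BHP = 17464 * 1.29 / (6356 * 0.73) = 4.8554 hp

4.8554 hp


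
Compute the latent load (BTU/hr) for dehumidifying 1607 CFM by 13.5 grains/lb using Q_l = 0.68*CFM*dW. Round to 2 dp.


Q = 0.68 * 1607 * 13.5 = 14752.26 BTU/hr

14752.26 BTU/hr


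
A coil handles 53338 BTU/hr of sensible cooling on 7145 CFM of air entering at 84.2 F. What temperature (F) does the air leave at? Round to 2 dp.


dT = 53338/(1.08*7145) = 6.9121
T_leave = 84.2 - 6.9121 = 77.29 F

77.29 F


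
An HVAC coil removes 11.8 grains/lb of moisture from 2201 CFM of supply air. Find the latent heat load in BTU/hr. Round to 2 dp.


Q = 0.68 * 2201 * 11.8 = 17660.82 BTU/hr

17660.82 BTU/hr


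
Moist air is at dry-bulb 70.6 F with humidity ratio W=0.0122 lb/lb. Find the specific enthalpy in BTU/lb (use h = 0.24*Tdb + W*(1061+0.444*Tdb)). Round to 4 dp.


h = 0.24*70.6 + 0.0122*(1061+0.444*70.6) = 30.2706 BTU/lb

30.2706 BTU/lb


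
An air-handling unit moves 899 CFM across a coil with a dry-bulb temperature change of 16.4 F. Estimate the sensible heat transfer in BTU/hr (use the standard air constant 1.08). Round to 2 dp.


Q = 1.08 * 899 * 16.4 = 15923.09 BTU/hr

15923.09 BTU/hr


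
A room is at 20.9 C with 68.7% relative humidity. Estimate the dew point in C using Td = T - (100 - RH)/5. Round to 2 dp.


Td = 20.9 - (100-68.7)/5 = 14.64 C

14.64 C


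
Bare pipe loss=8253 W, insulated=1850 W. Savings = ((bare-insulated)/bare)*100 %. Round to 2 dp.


Savings = ((8253-1850)/8253)*100 = 77.58 %

77.58 %


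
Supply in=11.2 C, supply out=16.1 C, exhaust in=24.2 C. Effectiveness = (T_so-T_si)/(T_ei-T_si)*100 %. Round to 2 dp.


eff = (16.1-11.2)/(24.2-11.2)*100 = 37.69 %

37.69 %


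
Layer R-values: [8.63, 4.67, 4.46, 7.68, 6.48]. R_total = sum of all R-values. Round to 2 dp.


R_total = 8.63 + 4.67 + 4.46 + 7.68 + 6.48 = 31.92

31.92


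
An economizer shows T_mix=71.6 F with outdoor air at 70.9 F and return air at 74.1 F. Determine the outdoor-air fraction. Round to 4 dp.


frac = (71.6 - 74.1) / (70.9 - 74.1) = 0.7813

0.7813


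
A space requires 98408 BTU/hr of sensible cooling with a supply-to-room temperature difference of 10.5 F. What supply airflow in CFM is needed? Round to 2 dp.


CFM = 98408 / (1.08 * 10.5) = 8677.95

8677.95 CFM


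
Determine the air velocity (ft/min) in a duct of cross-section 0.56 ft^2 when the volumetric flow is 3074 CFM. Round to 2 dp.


V = 3074 / 0.56 = 5489.29 ft/min

5489.29 ft/min


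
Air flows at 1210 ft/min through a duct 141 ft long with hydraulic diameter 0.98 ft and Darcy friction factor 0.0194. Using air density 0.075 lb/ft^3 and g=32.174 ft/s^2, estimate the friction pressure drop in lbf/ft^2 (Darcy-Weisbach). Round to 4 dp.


v_fps = 1210/60 = 20.1667 ft/s
dp = 0.0194*(141/0.98)*0.075*20.1667^2/(2*32.174) = 1.3231 lbf/ft^2

1.3231 lbf/ft^2


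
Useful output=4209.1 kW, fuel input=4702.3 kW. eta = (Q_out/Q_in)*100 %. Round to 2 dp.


eta = (4209.1/4702.3)*100 = 89.51 %

89.51 %


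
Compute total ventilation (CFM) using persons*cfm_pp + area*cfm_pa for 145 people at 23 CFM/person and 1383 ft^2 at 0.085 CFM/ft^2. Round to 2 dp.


Total = 145*23 + 1383*0.085 = 3452.56 CFM

3452.56 CFM


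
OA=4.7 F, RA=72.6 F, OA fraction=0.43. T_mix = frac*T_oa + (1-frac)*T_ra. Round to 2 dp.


T_mix = 0.43*4.7 + 0.57*72.6 = 43.40 F

43.40 F


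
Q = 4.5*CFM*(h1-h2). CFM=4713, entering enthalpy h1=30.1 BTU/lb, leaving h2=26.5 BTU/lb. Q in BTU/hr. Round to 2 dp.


Q = 4.5 * 4713 * (30.1 - 26.5) = 76350.60 BTU/hr

76350.60 BTU/hr


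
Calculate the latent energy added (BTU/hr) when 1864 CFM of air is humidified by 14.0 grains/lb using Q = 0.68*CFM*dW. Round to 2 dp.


Q = 0.68 * 1864 * 14.0 = 17745.28 BTU/hr

17745.28 BTU/hr


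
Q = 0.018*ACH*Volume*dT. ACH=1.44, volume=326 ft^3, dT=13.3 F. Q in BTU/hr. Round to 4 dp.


Q = 0.018 * 1.44 * 326 * 13.3 = 112.3839 BTU/hr

112.3839 BTU/hr


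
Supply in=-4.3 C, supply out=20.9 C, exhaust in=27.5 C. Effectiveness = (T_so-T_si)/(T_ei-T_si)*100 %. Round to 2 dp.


eff = (20.9-(-4.3))/(27.5-(-4.3))*100 = 79.25 %

79.25 %


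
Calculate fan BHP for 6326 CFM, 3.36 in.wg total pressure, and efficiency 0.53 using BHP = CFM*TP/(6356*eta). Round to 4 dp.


BHP = 6326 * 3.36 / (6356 * 0.53) = 6.3097 hp

6.3097 hp


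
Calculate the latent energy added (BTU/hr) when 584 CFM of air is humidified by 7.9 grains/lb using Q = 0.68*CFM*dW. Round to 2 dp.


Q = 0.68 * 584 * 7.9 = 3137.25 BTU/hr

3137.25 BTU/hr


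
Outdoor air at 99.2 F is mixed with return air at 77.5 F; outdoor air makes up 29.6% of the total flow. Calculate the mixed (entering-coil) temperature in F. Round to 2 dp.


T_mix = 77.5 + (29.6/100)*(99.2-77.5) = 83.92 F

83.92 F


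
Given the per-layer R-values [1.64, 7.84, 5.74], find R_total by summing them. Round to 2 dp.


R_total = 1.64 + 7.84 + 5.74 = 15.22

15.22


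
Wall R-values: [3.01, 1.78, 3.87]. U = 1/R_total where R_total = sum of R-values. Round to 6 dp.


R_total = 3.01 + 1.78 + 3.87 = 8.66
U = 1/8.66 = 0.115473

0.115473


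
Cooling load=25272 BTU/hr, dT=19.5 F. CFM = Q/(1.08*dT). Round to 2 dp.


CFM = 25272 / (1.08 * 19.5) = 1200.00

1200.00 CFM


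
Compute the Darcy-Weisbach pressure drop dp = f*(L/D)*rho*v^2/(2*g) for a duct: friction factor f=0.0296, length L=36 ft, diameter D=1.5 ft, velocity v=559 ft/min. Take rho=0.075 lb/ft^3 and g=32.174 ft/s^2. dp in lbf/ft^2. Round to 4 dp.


v_fps = 559/60 = 9.3167 ft/s
dp = 0.0296*(36/1.5)*0.075*9.3167^2/(2*32.174) = 0.0719 lbf/ft^2

0.0719 lbf/ft^2


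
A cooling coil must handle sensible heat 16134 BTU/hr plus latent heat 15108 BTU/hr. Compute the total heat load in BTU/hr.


Qt = 16134 + 15108 = 31242 BTU/hr

31242 BTU/hr


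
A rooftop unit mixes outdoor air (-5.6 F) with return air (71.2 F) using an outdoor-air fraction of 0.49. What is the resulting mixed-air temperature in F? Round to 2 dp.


T_mix = 0.49*(-5.6) + 0.51*71.2 = 33.57 F

33.57 F


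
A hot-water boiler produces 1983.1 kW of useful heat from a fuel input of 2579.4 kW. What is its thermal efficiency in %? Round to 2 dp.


eta = (1983.1/2579.4)*100 = 76.88 %

76.88 %


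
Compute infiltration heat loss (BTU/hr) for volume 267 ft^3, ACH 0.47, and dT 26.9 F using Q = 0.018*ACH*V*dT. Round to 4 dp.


Q = 0.018 * 0.47 * 267 * 26.9 = 60.7623 BTU/hr

60.7623 BTU/hr


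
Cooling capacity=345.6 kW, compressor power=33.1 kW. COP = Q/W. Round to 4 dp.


COP = 345.6 / 33.1 = 10.4411

10.4411


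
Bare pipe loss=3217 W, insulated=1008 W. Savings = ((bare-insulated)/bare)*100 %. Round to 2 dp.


Savings = ((3217-1008)/3217)*100 = 68.67 %

68.67 %


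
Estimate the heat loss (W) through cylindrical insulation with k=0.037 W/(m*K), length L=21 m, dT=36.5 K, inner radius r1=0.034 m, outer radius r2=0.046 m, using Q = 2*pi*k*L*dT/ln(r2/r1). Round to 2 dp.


Q = 2*pi*0.037*21*36.5/ln(0.046/0.034) = 589.50 W

589.50 W


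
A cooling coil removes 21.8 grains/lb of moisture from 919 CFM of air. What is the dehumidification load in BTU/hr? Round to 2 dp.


Q = 0.68 * 919 * 21.8 = 13623.26 BTU/hr

13623.26 BTU/hr


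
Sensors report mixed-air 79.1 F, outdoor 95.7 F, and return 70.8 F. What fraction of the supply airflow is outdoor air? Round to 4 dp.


frac = (79.1 - 70.8) / (95.7 - 70.8) = 0.3333

0.3333


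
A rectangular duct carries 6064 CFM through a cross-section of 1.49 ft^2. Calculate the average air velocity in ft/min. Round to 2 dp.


V = 6064 / 1.49 = 4069.80 ft/min

4069.80 ft/min


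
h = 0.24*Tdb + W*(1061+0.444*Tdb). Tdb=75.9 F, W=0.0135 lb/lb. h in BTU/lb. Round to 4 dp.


h = 0.24*75.9 + 0.0135*(1061+0.444*75.9) = 32.9944 BTU/lb

32.9944 BTU/lb


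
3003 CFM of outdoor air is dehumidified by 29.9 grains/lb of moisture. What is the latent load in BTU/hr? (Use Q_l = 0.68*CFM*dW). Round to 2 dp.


Q = 0.68 * 3003 * 29.9 = 61057.00 BTU/hr

61057.00 BTU/hr


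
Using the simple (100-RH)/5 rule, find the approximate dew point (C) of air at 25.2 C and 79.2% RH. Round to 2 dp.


Td = 25.2 - (100-79.2)/5 = 21.04 C

21.04 C


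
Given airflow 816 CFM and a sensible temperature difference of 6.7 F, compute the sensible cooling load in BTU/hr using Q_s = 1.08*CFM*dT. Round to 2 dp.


Q = 1.08 * 816 * 6.7 = 5904.58 BTU/hr

5904.58 BTU/hr


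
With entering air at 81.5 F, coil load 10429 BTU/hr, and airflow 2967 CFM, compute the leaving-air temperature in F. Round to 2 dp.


dT = 10429/(1.08*2967) = 3.2546
T_leave = 81.5 - 3.2546 = 78.25 F

78.25 F


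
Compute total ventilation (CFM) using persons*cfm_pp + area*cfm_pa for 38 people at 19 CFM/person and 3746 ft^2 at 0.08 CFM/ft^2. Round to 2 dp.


Total = 38*19 + 3746*0.08 = 1021.68 CFM

1021.68 CFM


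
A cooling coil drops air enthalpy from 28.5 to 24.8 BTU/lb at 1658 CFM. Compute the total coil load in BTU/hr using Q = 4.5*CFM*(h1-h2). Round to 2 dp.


Q = 4.5 * 1658 * (28.5 - 24.8) = 27605.70 BTU/hr

27605.70 BTU/hr


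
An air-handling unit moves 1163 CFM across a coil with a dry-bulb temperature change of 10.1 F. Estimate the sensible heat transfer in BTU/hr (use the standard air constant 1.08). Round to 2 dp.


Q = 1.08 * 1163 * 10.1 = 12686.00 BTU/hr

12686.00 BTU/hr


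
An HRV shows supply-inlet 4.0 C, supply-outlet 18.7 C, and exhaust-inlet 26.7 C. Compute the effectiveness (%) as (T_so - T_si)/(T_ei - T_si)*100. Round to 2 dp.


eff = (18.7-4.0)/(26.7-4.0)*100 = 64.76 %

64.76 %


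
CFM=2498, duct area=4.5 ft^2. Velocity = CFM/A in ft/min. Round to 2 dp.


V = 2498 / 4.5 = 555.11 ft/min

555.11 ft/min


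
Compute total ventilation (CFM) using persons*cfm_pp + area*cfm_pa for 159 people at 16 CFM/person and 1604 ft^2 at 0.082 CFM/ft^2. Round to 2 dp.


Total = 159*16 + 1604*0.082 = 2675.53 CFM

2675.53 CFM


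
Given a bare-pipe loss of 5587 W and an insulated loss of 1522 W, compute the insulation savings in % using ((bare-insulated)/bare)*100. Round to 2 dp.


Savings = ((5587-1522)/5587)*100 = 72.76 %

72.76 %


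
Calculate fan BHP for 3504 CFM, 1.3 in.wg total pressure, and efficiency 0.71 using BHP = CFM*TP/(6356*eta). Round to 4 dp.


BHP = 3504 * 1.3 / (6356 * 0.71) = 1.0094 hp

1.0094 hp


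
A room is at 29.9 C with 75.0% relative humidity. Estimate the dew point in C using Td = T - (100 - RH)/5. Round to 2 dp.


Td = 29.9 - (100-75.0)/5 = 24.90 C

24.90 C


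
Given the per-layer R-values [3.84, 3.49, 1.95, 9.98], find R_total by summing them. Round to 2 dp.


R_total = 3.84 + 3.49 + 1.95 + 9.98 = 19.26

19.26


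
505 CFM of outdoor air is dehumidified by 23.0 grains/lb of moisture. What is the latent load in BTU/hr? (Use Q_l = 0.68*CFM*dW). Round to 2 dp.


Q = 0.68 * 505 * 23.0 = 7898.20 BTU/hr

7898.20 BTU/hr


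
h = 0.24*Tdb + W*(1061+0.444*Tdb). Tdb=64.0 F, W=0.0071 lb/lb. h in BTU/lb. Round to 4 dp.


h = 0.24*64.0 + 0.0071*(1061+0.444*64.0) = 23.0949 BTU/lb

23.0949 BTU/lb


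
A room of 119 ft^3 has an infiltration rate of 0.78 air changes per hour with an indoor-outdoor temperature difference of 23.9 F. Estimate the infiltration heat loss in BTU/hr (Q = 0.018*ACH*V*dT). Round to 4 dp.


Q = 0.018 * 0.78 * 119 * 23.9 = 39.9312 BTU/hr

39.9312 BTU/hr


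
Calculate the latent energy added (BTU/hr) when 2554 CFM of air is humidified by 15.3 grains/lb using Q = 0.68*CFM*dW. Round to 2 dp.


Q = 0.68 * 2554 * 15.3 = 26571.82 BTU/hr

26571.82 BTU/hr


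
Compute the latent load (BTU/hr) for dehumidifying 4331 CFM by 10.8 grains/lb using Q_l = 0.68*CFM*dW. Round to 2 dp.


Q = 0.68 * 4331 * 10.8 = 31806.86 BTU/hr

31806.86 BTU/hr


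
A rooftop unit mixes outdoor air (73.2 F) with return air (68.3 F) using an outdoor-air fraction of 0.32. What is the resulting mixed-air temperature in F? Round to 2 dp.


T_mix = 0.32*73.2 + 0.68*68.3 = 69.87 F

69.87 F


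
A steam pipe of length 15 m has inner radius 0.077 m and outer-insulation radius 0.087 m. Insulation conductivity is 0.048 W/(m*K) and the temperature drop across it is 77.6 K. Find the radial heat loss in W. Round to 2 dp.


Q = 2*pi*0.048*15*77.6/ln(0.087/0.077) = 2875.07 W

2875.07 W


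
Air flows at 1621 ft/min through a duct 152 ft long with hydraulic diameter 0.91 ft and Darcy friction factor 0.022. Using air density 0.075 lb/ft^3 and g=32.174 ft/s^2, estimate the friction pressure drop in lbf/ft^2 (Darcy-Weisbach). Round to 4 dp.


v_fps = 1621/60 = 27.0167 ft/s
dp = 0.022*(152/0.91)*0.075*27.0167^2/(2*32.174) = 3.1262 lbf/ft^2

3.1262 lbf/ft^2


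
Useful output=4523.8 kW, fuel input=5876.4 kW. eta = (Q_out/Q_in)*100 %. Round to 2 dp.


eta = (4523.8/5876.4)*100 = 76.98 %

76.98 %


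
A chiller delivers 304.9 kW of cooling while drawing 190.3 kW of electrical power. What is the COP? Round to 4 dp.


COP = 304.9 / 190.3 = 1.6022

1.6022


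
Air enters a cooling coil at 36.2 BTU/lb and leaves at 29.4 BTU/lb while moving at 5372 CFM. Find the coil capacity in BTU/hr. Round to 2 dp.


Q = 4.5 * 5372 * (36.2 - 29.4) = 164383.20 BTU/hr

164383.20 BTU/hr


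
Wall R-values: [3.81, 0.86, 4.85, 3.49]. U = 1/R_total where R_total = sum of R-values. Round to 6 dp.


R_total = 3.81 + 0.86 + 4.85 + 3.49 = 13.01
U = 1/13.01 = 0.076864

0.076864


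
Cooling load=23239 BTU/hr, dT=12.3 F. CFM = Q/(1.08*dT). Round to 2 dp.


CFM = 23239 / (1.08 * 12.3) = 1749.40

1749.40 CFM


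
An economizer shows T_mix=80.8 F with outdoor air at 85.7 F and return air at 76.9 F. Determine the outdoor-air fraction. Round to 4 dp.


frac = (80.8 - 76.9) / (85.7 - 76.9) = 0.4432

0.4432


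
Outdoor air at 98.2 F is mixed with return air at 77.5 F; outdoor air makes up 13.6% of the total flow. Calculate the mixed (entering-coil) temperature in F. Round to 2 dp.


T_mix = 77.5 + (13.6/100)*(98.2-77.5) = 80.32 F

80.32 F


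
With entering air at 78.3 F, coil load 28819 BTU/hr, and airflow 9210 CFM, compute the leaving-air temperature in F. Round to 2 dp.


dT = 28819/(1.08*9210) = 2.8973
T_leave = 78.3 - 2.8973 = 75.40 F

75.40 F


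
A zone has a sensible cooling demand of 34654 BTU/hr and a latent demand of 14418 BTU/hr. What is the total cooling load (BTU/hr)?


Qt = 34654 + 14418 = 49072 BTU/hr

49072 BTU/hr


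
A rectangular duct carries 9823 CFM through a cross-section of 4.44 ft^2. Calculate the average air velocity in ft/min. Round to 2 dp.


V = 9823 / 4.44 = 2212.39 ft/min

2212.39 ft/min


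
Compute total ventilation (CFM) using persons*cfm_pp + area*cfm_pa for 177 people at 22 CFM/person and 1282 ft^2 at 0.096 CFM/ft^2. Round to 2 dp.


Total = 177*22 + 1282*0.096 = 4017.07 CFM

4017.07 CFM


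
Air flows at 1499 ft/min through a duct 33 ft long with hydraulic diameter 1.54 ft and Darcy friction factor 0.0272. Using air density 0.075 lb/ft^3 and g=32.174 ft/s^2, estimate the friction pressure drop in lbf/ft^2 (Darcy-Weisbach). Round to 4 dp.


v_fps = 1499/60 = 24.9833 ft/s
dp = 0.0272*(33/1.54)*0.075*24.9833^2/(2*32.174) = 0.4240 lbf/ft^2

0.4240 lbf/ft^2


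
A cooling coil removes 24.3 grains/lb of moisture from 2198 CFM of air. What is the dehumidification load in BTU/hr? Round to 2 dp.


Q = 0.68 * 2198 * 24.3 = 36319.75 BTU/hr

36319.75 BTU/hr


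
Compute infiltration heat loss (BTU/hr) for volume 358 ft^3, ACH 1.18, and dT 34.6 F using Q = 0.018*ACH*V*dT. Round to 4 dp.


Q = 0.018 * 1.18 * 358 * 34.6 = 263.0956 BTU/hr

263.0956 BTU/hr


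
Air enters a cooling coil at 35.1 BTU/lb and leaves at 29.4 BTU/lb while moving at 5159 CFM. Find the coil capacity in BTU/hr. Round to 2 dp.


Q = 4.5 * 5159 * (35.1 - 29.4) = 132328.35 BTU/hr

132328.35 BTU/hr


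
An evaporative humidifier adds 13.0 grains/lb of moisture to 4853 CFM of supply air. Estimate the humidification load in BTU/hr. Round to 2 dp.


Q = 0.68 * 4853 * 13.0 = 42900.52 BTU/hr

42900.52 BTU/hr


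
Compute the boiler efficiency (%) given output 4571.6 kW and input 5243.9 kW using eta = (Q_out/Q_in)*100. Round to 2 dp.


eta = (4571.6/5243.9)*100 = 87.18 %

87.18 %


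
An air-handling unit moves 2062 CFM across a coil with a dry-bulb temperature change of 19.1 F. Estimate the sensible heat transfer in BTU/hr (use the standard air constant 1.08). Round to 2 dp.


Q = 1.08 * 2062 * 19.1 = 42534.94 BTU/hr

42534.94 BTU/hr


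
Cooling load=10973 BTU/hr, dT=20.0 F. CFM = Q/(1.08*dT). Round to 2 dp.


CFM = 10973 / (1.08 * 20.0) = 508.01

508.01 CFM


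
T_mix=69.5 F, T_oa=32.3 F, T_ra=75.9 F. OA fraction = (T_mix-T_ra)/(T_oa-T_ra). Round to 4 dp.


frac = (69.5 - 75.9) / (32.3 - 75.9) = 0.1468

0.1468


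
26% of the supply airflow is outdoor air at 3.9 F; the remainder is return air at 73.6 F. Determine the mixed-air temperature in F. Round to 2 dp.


T_mix = 0.26*3.9 + 0.74*73.6 = 55.48 F

55.48 F


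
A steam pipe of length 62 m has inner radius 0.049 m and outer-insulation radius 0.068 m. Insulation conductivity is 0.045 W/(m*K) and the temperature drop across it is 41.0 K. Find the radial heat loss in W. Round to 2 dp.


Q = 2*pi*0.045*62*41.0/ln(0.068/0.049) = 2193.35 W

2193.35 W


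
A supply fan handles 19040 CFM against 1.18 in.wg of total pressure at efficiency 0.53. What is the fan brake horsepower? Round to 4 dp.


BHP = 19040 * 1.18 / (6356 * 0.53) = 6.6694 hp

6.6694 hp


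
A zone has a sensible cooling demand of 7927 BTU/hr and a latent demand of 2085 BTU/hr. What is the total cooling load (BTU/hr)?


Qt = 7927 + 2085 = 10012 BTU/hr

10012 BTU/hr


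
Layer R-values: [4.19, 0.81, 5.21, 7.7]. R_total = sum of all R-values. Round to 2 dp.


R_total = 4.19 + 0.81 + 5.21 + 7.7 = 17.91

17.91


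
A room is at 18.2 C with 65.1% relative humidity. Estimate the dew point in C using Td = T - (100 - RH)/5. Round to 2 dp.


Td = 18.2 - (100-65.1)/5 = 11.22 C

11.22 C


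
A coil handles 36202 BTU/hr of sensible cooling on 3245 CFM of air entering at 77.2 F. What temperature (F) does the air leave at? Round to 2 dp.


dT = 36202/(1.08*3245) = 10.3299
T_leave = 77.2 - 10.3299 = 66.87 F

66.87 F


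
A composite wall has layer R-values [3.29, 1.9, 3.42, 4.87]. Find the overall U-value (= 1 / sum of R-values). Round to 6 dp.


R_total = 3.29 + 1.9 + 3.42 + 4.87 = 13.48
U = 1/13.48 = 0.074184

0.074184


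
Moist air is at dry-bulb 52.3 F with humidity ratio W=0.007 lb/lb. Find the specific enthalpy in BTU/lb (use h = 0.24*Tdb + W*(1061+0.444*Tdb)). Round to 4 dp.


h = 0.24*52.3 + 0.007*(1061+0.444*52.3) = 20.1415 BTU/lb

20.1415 BTU/lb


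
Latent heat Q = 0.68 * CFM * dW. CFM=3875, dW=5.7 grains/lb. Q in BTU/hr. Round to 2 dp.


Q = 0.68 * 3875 * 5.7 = 15019.50 BTU/hr

15019.50 BTU/hr


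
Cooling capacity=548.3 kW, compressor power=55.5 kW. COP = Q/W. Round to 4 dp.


COP = 548.3 / 55.5 = 9.8793

9.8793


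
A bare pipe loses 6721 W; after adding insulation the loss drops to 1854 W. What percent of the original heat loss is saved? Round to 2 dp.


Savings = ((6721-1854)/6721)*100 = 72.41 %

72.41 %


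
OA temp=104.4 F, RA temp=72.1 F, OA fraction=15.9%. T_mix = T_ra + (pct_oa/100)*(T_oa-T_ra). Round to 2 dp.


T_mix = 72.1 + (15.9/100)*(104.4-72.1) = 77.24 F

77.24 F


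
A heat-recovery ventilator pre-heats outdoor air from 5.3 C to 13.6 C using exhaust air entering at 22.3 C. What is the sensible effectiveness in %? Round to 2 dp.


eff = (13.6-5.3)/(22.3-5.3)*100 = 48.82 %

48.82 %


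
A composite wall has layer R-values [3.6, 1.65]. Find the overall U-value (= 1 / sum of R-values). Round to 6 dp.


R_total = 3.6 + 1.65 = 5.25
U = 1/5.25 = 0.190476

0.190476


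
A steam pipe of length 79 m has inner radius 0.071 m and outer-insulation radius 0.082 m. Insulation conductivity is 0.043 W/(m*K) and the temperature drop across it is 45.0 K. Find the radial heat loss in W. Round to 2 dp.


Q = 2*pi*0.043*79*45.0/ln(0.082/0.071) = 6668.17 W

6668.17 W
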